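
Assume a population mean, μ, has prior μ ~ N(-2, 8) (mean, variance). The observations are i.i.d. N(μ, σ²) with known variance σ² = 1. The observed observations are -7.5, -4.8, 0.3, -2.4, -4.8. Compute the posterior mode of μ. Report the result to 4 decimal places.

n = 5; x̄ = ((-7.5) + (-4.8) + 0.3 + (-2.4) + (-4.8))/5 = -19.2/5 = -3.84.
For a Normal prior and Normal likelihood with known variance, the posterior is Normal; its mode equals its mean, the precision-weighted average.
Prior precision 1/σ₀² = 1/8 = 0.125; data precision n/σ² = 5/1 = 5.
μ̂ = (0.125·(-2) + 5·(-3.84)) / (0.125 + 5) = (-19.45)/5.125 = -778/205 ≈ -3.7951.

μ̂_MAP = -3.7951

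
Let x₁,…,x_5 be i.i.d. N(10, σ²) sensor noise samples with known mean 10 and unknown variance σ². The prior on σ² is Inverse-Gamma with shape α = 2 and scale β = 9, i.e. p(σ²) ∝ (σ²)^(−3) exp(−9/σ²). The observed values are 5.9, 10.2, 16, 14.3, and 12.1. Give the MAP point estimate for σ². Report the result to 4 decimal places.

Sum of squared deviations about the known mean: SS = (5.9−10)² + (10.2−10)² + (16−10)² + (14.3−10)² + (12.1−10)² = 75.75.
The Normal likelihood contributes (σ²)^(−n/2) exp(−SS/(2σ²)), so the posterior is Inverse-Gamma(α + n/2, β + SS/2) = Inverse-Gamma(4.5, 46.875).
The mode of Inverse-Gamma(a, b) is b/(a+1) = 46.875/5.5 ≈ 8.5227.

σ̂²_MAP = 8.5227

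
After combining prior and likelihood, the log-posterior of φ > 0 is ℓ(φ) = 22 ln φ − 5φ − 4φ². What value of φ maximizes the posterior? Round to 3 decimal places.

φ̂_MAP = 1.375

ℓ'(φ) = 22/φ − 5 − 8φ. Setting this to zero and multiplying by φ: 8φ² + 5φ − 22 = 0.
φ = (−5 + √(5² + 4·8·22)) / (2·8) = (−5 + √729) / 16 = (−5 + 27)/16 = 11/8.
ℓ''(φ) = −22/φ² − 8 < 0, confirming a maximum.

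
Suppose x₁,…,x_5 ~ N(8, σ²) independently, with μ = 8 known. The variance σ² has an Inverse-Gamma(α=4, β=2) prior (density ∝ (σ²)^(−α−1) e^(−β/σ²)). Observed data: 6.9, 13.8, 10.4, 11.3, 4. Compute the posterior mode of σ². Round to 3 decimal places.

Sum of squared deviations about the known mean: SS = (6.9−8)² + (13.8−8)² + (10.4−8)² + (11.3−8)² + (4−8)² = 67.5.
The Normal likelihood contributes (σ²)^(−n/2) exp(−SS/(2σ²)), so the posterior is Inverse-Gamma(α + n/2, β + SS/2) = Inverse-Gamma(6.5, 35.75).
The mode of Inverse-Gamma(a, b) is b/(a+1) = 35.75/7.5 ≈ 4.767.

σ̂²_MAP = 4.767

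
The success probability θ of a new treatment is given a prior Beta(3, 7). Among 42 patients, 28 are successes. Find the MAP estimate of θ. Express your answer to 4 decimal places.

θ̂_MAP = 0.6000

Prior: Beta(3, 7).
Data: 28 successes in 42 trials. The binomial likelihood contributes θ^28(1−θ)^14, so the posterior is Beta(3+28, 7+14) = Beta(31, 21).
For Beta(a, b) with a, b > 1 the mode is (a−1)/(a+b−2) = 30/50 ≈ 0.6000.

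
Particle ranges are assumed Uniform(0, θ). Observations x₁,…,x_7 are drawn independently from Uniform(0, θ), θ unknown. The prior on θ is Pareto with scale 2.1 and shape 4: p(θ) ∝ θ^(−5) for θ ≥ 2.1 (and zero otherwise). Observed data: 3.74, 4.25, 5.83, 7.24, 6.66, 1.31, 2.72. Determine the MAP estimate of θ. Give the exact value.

The Uniform(0, θ) likelihood is θ^(−n) for θ ≥ max(xᵢ), zero otherwise. Here max(xᵢ) = 7.24.
Posterior ∝ θ^(−5) · θ^(−7) = θ^(−12) on θ ≥ max(2.1, 7.24) = 7.24.
This density is strictly decreasing in θ, so the posterior mode lies at the lower boundary of the support.

θ̂_MAP = 7.24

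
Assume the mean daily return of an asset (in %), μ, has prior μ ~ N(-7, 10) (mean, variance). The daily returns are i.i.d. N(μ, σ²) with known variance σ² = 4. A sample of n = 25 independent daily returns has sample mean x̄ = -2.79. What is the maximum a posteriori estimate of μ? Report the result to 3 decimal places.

n = 25, x̄ = -2.79.
For a Normal prior and Normal likelihood with known variance, the posterior is Normal; its mode equals its mean, the precision-weighted average.
Prior precision 1/σ₀² = 1/10 = 0.1; data precision n/σ² = 25/4 = 6.25.
μ̂ = (0.1·(-7) + 6.25·(-2.79)) / (0.1 + 6.25) = (-18.1375)/6.35 = -1451/508 ≈ -2.856.

μ̂_MAP = -2.856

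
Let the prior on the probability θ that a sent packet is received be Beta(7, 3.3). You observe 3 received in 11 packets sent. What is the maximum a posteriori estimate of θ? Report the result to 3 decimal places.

θ̂_MAP = 0.466

Prior: Beta(7, 3.3).
Data: 3 successes in 11 trials. The binomial likelihood contributes θ^3(1−θ)^8, so the posterior is Beta(7+3, 3.3+8) = Beta(10, 11.3).
For Beta(a, b) with a, b > 1 the mode is (a−1)/(a+b−2) = 9/19.3 ≈ 0.466.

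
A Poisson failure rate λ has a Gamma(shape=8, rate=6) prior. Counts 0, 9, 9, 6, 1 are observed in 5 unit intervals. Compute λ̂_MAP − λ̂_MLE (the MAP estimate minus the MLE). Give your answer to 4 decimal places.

MAP − MLE = -2.0909

Σxᵢ = 25. Posterior is Gamma(33, 11); MAP = (33−1)/11 = 32/11 ≈ 2.90909.
MLE = x̄ = 25/5 ≈ 5.00000.
Difference = 32/11 − 25/5 = -23/11 ≈ -2.0909.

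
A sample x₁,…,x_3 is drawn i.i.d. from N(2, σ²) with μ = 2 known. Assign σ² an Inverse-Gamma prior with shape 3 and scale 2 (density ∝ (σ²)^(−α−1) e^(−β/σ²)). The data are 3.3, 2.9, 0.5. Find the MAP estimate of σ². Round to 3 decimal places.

Sum of squared deviations about the known mean: SS = (3.3−2)² + (2.9−2)² + (0.5−2)² = 4.75.
The Normal likelihood contributes (σ²)^(−n/2) exp(−SS/(2σ²)), so the posterior is Inverse-Gamma(α + n/2, β + SS/2) = Inverse-Gamma(4.5, 4.375).
The mode of Inverse-Gamma(a, b) is b/(a+1) = 4.375/5.5 ≈ 0.795.

σ̂²_MAP = 0.795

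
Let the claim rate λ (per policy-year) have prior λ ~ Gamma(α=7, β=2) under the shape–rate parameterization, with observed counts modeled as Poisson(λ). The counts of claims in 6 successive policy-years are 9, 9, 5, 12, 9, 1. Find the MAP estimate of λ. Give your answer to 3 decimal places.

λ̂_MAP = 6.375

Σxᵢ = 9+9+5+12+9+1 = 45, with n = 6.
Posterior ∝ λ^6e^(−2λ) · λ^45e^(−6λ) = λ^51e^(−8λ), i.e. Gamma(shape=52, rate=8).
The mode of a Gamma(a, b) with a ≥ 1 (shape–rate) is (a−1)/b = 51/8 ≈ 6.375.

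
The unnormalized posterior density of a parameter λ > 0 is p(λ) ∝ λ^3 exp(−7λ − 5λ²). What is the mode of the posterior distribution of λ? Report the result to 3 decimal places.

λ̂_MAP = 0.300

ℓ'(λ) = 3/λ − 7 − 10λ. Setting this to zero and multiplying by λ: 10λ² + 7λ − 3 = 0.
λ = (−7 + √(7² + 4·10·3)) / (2·10) = (−7 + √169) / 20 = (−7 + 13)/20 = 3/10.
ℓ''(λ) = −3/λ² − 10 < 0, confirming a maximum.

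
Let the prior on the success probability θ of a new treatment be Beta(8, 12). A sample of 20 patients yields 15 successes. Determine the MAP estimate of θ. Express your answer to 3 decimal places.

Prior: Beta(8, 12).
Data: 15 successes in 20 trials. The binomial likelihood contributes θ^15(1−θ)^5, so the posterior is Beta(8+15, 12+5) = Beta(23, 17).
For Beta(a, b) with a, b > 1 the mode is (a−1)/(a+b−2) = 22/38 ≈ 0.579.

θ̂_MAP = 0.579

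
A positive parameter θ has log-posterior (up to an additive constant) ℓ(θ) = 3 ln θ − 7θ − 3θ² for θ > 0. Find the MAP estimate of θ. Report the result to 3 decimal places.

θ̂_MAP = 0.333

ℓ'(θ) = 3/θ − 7 − 6θ. Setting this to zero and multiplying by θ: 6θ² + 7θ − 3 = 0.
θ = (−7 + √(7² + 4·6·3)) / (2·6) = (−7 + √121) / 12 = (−7 + 11)/12 = 1/3.
ℓ''(θ) = −3/θ² − 6 < 0, confirming a maximum.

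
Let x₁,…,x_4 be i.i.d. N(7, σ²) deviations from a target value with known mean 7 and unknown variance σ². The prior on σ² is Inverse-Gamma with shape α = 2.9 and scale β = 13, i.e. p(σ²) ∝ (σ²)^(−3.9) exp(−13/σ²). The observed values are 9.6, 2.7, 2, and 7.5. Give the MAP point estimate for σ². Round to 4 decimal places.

Sum of squared deviations about the known mean: SS = (9.6−7)² + (2.7−7)² + (2−7)² + (7.5−7)² = 50.5.
The Normal likelihood contributes (σ²)^(−n/2) exp(−SS/(2σ²)), so the posterior is Inverse-Gamma(α + n/2, β + SS/2) = Inverse-Gamma(4.9, 38.25).
The mode of Inverse-Gamma(a, b) is b/(a+1) = 38.25/5.9 ≈ 6.4831.

σ̂²_MAP = 6.4831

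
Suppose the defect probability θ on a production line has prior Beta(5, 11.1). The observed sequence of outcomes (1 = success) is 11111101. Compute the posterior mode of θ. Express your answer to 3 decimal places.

θ̂_MAP = 0.498

Prior: Beta(5, 11.1).
Data: 7 successes in 8 trials (from the sequence). The binomial likelihood contributes θ^7(1−θ)^1, so the posterior is Beta(5+7, 11.1+1) = Beta(12, 12.1).
For Beta(a, b) with a, b > 1 the mode is (a−1)/(a+b−2) = 11/22.1 ≈ 0.498.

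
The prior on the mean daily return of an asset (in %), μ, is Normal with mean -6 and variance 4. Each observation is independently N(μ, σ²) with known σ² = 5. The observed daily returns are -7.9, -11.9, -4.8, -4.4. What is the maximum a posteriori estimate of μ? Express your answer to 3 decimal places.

n = 4; x̄ = ((-7.9) + (-11.9) + (-4.8) + (-4.4))/4 = -29/4 = -7.25.
For a Normal prior and Normal likelihood with known variance, the posterior is Normal; its mode equals its mean, the precision-weighted average.
Prior precision 1/σ₀² = 1/4 = 0.25; data precision n/σ² = 4/5 = 0.8.
μ̂ = (0.25·(-6) + 0.8·(-7.25)) / (0.25 + 0.8) = (-7.3)/1.05 = -146/21 ≈ -6.952.

μ̂_MAP = -6.952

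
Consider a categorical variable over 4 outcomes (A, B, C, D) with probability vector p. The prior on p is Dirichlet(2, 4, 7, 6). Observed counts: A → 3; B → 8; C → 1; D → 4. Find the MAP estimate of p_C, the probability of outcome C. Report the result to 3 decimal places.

MAP estimate of p_C = 0.226

The posterior is Dirichlet(αᵢ + nᵢ) = Dirichlet(5, 12, 8, 10).
For a Dirichlet(a₁,…,a_K) with all aᵢ > 1, the mode has j-th component (aⱼ − 1)/(Σaᵢ − K).
Here Σaᵢ = 35 and K = 4, so p_C = (8 − 1)/(35 − 4) = 7/31 ≈ 0.226.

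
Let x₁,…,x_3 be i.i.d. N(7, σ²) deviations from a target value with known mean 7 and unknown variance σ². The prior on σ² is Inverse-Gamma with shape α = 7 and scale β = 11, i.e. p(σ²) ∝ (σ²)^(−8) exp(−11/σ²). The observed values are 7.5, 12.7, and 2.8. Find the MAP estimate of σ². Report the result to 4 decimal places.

σ̂²_MAP = 3.8095

Sum of squared deviations about the known mean: SS = (7.5−7)² + (12.7−7)² + (2.8−7)² = 50.38.
The Normal likelihood contributes (σ²)^(−n/2) exp(−SS/(2σ²)), so the posterior is Inverse-Gamma(α + n/2, β + SS/2) = Inverse-Gamma(8.5, 36.19).
The mode of Inverse-Gamma(a, b) is b/(a+1) = 36.19/9.5 ≈ 3.8095.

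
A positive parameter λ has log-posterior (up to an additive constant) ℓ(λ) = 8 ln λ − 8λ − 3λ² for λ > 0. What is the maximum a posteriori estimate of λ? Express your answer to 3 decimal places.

ℓ'(λ) = 8/λ − 8 − 6λ. Setting this to zero and multiplying by λ: 6λ² + 8λ − 8 = 0.
λ = (−8 + √(8² + 4·6·8)) / (2·6) = (−8 + √256) / 12 = (−8 + 16)/12 = 2/3.
ℓ''(λ) = −8/λ² − 6 < 0, confirming a maximum.

λ̂_MAP = 0.667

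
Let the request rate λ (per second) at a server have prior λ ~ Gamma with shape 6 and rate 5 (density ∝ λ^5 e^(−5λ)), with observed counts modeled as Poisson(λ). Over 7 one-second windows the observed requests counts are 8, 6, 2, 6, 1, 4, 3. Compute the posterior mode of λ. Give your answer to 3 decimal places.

Σxᵢ = 8+6+2+6+1+4+3 = 30, with n = 7.
Posterior ∝ λ^5e^(−5λ) · λ^30e^(−7λ) = λ^35e^(−12λ), i.e. Gamma(shape=36, rate=12).
The mode of a Gamma(a, b) with a ≥ 1 (shape–rate) is (a−1)/b = 35/12 ≈ 2.917.

λ̂_MAP = 2.917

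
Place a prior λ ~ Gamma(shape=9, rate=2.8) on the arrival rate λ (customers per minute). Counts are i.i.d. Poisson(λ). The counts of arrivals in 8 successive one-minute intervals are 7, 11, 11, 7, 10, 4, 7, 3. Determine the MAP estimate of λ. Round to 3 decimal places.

Σxᵢ = 7+11+11+7+10+4+7+3 = 60, with n = 8.
Posterior ∝ λ^8e^(−2.8λ) · λ^60e^(−8λ) = λ^68e^(−10.8λ), i.e. Gamma(shape=69, rate=10.8).
The mode of a Gamma(a, b) with a ≥ 1 (shape–rate) is (a−1)/b = 68/10.8 ≈ 6.296.

λ̂_MAP = 6.296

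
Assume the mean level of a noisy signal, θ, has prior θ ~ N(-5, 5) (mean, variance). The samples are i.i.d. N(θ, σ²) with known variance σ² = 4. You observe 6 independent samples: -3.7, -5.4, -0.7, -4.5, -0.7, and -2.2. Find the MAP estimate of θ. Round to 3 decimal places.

n = 6; x̄ = ((-3.7) + (-5.4) + (-0.7) + (-4.5) + (-0.7) + (-2.2))/6 = -17.2/6 = -43/15 ≈ -2.8667.
For a Normal prior and Normal likelihood with known variance, the posterior is Normal; its mode equals its mean, the precision-weighted average.
Prior precision 1/σ₀² = 1/5 = 0.2; data precision n/σ² = 6/4 = 1.5.
θ̂ = (0.2·(-5) + 1.5·(-43/15)) / (0.2 + 1.5) = (-5.3)/1.7 = -53/17 ≈ -3.118.

θ̂_MAP = -3.118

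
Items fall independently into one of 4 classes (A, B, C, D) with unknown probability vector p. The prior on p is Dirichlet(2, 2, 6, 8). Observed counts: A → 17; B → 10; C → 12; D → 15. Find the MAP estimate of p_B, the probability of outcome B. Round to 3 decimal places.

MAP estimate of p_B = 0.162

The posterior is Dirichlet(αᵢ + nᵢ) = Dirichlet(19, 12, 18, 23).
For a Dirichlet(a₁,…,a_K) with all aᵢ > 1, the mode has j-th component (aⱼ − 1)/(Σaᵢ − K).
Here Σaᵢ = 72 and K = 4, so p_B = (12 − 1)/(72 − 4) = 11/68 ≈ 0.162.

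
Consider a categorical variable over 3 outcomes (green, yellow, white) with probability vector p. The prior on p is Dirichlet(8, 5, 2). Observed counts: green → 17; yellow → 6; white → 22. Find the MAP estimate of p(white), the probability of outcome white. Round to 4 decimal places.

MAP estimate of p(white) = 0.4035

The posterior is Dirichlet(αᵢ + nᵢ) = Dirichlet(25, 11, 24).
For a Dirichlet(a₁,…,a_K) with all aᵢ > 1, the mode has j-th component (aⱼ − 1)/(Σaᵢ − K).
Here Σaᵢ = 60 and K = 3, so p(white) = (24 − 1)/(60 − 3) = 23/57 ≈ 0.4035.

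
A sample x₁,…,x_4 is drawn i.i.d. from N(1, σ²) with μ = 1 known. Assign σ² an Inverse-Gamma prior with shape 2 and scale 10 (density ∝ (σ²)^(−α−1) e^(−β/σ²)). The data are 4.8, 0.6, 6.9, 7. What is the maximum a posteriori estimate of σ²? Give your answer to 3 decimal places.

σ̂²_MAP = 10.541

Sum of squared deviations about the known mean: SS = (4.8−1)² + (0.6−1)² + (6.9−1)² + (7−1)² = 85.41.
The Normal likelihood contributes (σ²)^(−n/2) exp(−SS/(2σ²)), so the posterior is Inverse-Gamma(α + n/2, β + SS/2) = Inverse-Gamma(4, 52.705).
The mode of Inverse-Gamma(a, b) is b/(a+1) = 52.705/5 ≈ 10.541.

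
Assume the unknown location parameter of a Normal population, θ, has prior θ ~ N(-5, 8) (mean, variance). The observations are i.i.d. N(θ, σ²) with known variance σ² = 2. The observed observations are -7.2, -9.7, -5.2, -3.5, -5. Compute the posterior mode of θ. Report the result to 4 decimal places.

θ̂_MAP = -6.0667

n = 5; x̄ = ((-7.2) + (-9.7) + (-5.2) + (-3.5) + (-5))/5 = -30.6/5 = -6.12.
For a Normal prior and Normal likelihood with known variance, the posterior is Normal; its mode equals its mean, the precision-weighted average.
Prior precision 1/σ₀² = 1/8 = 0.125; data precision n/σ² = 5/2 = 2.5.
θ̂ = (0.125·(-5) + 2.5·(-6.12)) / (0.125 + 2.5) = (-15.925)/2.625 = -91/15 ≈ -6.0667.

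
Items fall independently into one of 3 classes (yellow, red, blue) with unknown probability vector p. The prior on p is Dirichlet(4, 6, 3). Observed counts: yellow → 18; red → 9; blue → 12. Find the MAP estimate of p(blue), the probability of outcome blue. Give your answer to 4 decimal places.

The posterior is Dirichlet(αᵢ + nᵢ) = Dirichlet(22, 15, 15).
For a Dirichlet(a₁,…,a_K) with all aᵢ > 1, the mode has j-th component (aⱼ − 1)/(Σaᵢ − K).
Here Σaᵢ = 52 and K = 3, so p(blue) = (15 − 1)/(52 − 3) = 14/49 ≈ 0.2857.

MAP estimate of p(blue) = 0.2857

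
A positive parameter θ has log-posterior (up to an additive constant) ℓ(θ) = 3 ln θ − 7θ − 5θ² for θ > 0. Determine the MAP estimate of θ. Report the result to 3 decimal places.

ℓ'(θ) = 3/θ − 7 − 10θ. Setting this to zero and multiplying by θ: 10θ² + 7θ − 3 = 0.
θ = (−7 + √(7² + 4·10·3)) / (2·10) = (−7 + √169) / 20 = (−7 + 13)/20 = 3/10.
ℓ''(θ) = −3/θ² − 10 < 0, confirming a maximum.

θ̂_MAP = 0.300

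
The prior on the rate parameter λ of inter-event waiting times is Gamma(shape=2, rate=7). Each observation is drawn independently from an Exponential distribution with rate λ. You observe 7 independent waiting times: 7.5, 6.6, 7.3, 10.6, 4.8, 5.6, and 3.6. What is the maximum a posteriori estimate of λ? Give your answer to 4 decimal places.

λ̂_MAP = 0.1509

The Exponential(rate=λ) likelihood is ∝ λ^n e^(−λΣtᵢ). Here n = 7 and Σtᵢ = 7.5 + 6.6 + 7.3 + 10.6 + 4.8 + 5.6 + 3.6 = 46.
Posterior ∝ λe^(−7λ) · λ^7e^(−46λ) = λ^8e^(−53λ), i.e. Gamma(9, 53).
Mode = (a−1)/b = 8/53 ≈ 0.1509.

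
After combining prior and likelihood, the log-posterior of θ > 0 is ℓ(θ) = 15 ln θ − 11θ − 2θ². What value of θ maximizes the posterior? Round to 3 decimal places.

θ̂_MAP = 1.000

ℓ'(θ) = 15/θ − 11 − 4θ. Setting this to zero and multiplying by θ: 4θ² + 11θ − 15 = 0.
θ = (−11 + √(11² + 4·4·15)) / (2·4) = (−11 + √361) / 8 = (−11 + 19)/8 = 1.
ℓ''(θ) = −15/θ² − 4 < 0, confirming a maximum.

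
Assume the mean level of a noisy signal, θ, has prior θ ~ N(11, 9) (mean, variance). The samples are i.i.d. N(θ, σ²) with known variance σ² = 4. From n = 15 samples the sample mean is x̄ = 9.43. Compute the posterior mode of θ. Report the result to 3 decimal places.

n = 15, x̄ = 9.43.
For a Normal prior and Normal likelihood with known variance, the posterior is Normal; its mode equals its mean, the precision-weighted average.
Prior precision 1/σ₀² = 1/9; data precision n/σ² = 15/4 = 3.75.
θ̂ = ((1/9)·11 + 3.75·9.43) / (1/9 + 3.75) = (26341/720)/(139/36) = 26341/2780 ≈ 9.475.

θ̂_MAP = 9.475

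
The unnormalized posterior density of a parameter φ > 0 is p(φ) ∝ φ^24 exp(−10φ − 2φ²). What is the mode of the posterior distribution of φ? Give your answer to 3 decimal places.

φ̂_MAP = 1.500

ℓ'(φ) = 24/φ − 10 − 4φ. Setting this to zero and multiplying by φ: 4φ² + 10φ − 24 = 0.
φ = (−10 + √(10² + 4·4·24)) / (2·4) = (−10 + √484) / 8 = (−10 + 22)/8 = 3/2.
ℓ''(φ) = −24/φ² − 4 < 0, confirming a maximum.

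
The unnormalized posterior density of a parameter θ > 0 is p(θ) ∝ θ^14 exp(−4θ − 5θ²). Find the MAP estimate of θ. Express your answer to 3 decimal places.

ℓ'(θ) = 14/θ − 4 − 10θ. Setting this to zero and multiplying by θ: 10θ² + 4θ − 14 = 0.
θ = (−4 + √(4² + 4·10·14)) / (2·10) = (−4 + √576) / 20 = (−4 + 24)/20 = 1.
ℓ''(θ) = −14/θ² − 10 < 0, confirming a maximum.

θ̂_MAP = 1.000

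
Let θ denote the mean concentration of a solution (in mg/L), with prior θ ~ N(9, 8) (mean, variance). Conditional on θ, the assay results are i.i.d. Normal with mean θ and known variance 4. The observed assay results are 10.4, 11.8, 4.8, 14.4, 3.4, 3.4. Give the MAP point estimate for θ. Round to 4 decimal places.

θ̂_MAP = 8.1077

n = 6; x̄ = (10.4 + 11.8 + 4.8 + 14.4 + 3.4 + 3.4)/6 = 48.2/6 = 241/30 ≈ 8.0333.
For a Normal prior and Normal likelihood with known variance, the posterior is Normal; its mode equals its mean, the precision-weighted average.
Prior precision 1/σ₀² = 1/8 = 0.125; data precision n/σ² = 6/4 = 1.5.
θ̂ = (0.125·9 + 1.5·(241/30)) / (0.125 + 1.5) = 13.175/1.625 = 527/65 ≈ 8.1077.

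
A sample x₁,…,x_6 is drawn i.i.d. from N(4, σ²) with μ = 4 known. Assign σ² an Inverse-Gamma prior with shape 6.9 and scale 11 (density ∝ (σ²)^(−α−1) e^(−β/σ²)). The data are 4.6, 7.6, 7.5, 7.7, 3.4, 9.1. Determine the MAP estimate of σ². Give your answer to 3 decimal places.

σ̂²_MAP = 4.020

Sum of squared deviations about the known mean: SS = (4.6−4)² + (7.6−4)² + (7.5−4)² + (7.7−4)² + (3.4−4)² + (9.1−4)² = 65.63.
The Normal likelihood contributes (σ²)^(−n/2) exp(−SS/(2σ²)), so the posterior is Inverse-Gamma(α + n/2, β + SS/2) = Inverse-Gamma(9.9, 43.815).
The mode of Inverse-Gamma(a, b) is b/(a+1) = 43.815/10.9 ≈ 4.020.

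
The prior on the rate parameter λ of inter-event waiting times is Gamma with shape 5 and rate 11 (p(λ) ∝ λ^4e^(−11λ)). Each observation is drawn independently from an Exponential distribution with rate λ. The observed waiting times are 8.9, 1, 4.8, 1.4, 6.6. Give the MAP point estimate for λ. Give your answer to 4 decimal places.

λ̂_MAP = 0.2671

The Exponential(rate=λ) likelihood is ∝ λ^n e^(−λΣtᵢ). Here n = 5 and Σtᵢ = 8.9 + 1 + 4.8 + 1.4 + 6.6 = 22.7.
Posterior ∝ λ^4e^(−11λ) · λ^5e^(−22.7λ) = λ^9e^(−33.7λ), i.e. Gamma(10, 33.7).
Mode = (a−1)/b = 9/33.7 ≈ 0.2671.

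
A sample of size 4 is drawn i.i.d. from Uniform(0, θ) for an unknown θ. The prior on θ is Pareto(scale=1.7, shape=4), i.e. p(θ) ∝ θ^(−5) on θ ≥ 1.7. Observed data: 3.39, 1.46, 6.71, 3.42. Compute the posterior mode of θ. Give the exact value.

θ̂_MAP = 6.71

The Uniform(0, θ) likelihood is θ^(−n) for θ ≥ max(xᵢ), zero otherwise. Here max(xᵢ) = 6.71.
Posterior ∝ θ^(−5) · θ^(−4) = θ^(−9) on θ ≥ max(1.7, 6.71) = 6.71.
This density is strictly decreasing in θ, so the posterior mode lies at the lower boundary of the support.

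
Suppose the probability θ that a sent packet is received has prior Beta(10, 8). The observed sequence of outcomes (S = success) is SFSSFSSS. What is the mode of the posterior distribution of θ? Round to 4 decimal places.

Prior: Beta(10, 8).
Data: 6 successes in 8 trials (from the sequence). The binomial likelihood contributes θ^6(1−θ)^2, so the posterior is Beta(10+6, 8+2) = Beta(16, 10).
For Beta(a, b) with a, b > 1 the mode is (a−1)/(a+b−2) = 15/24 ≈ 0.6250.

θ̂_MAP = 0.6250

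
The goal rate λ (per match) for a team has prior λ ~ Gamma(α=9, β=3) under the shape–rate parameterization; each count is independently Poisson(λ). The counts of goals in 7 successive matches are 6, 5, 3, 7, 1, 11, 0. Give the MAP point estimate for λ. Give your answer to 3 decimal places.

λ̂_MAP = 4.100

Σxᵢ = 6+5+3+7+1+11+0 = 33, with n = 7.
Posterior ∝ λ^8e^(−3λ) · λ^33e^(−7λ) = λ^41e^(−10λ), i.e. Gamma(shape=42, rate=10).
The mode of a Gamma(a, b) with a ≥ 1 (shape–rate) is (a−1)/b = 41/10 ≈ 4.100.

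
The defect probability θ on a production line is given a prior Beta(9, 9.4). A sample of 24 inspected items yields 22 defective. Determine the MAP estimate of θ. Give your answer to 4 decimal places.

Prior: Beta(9, 9.4).
Data: 22 successes in 24 trials. The binomial likelihood contributes θ^22(1−θ)^2, so the posterior is Beta(9+22, 9.4+2) = Beta(31, 11.4).
For Beta(a, b) with a, b > 1 the mode is (a−1)/(a+b−2) = 30/40.4 ≈ 0.7426.

θ̂_MAP = 0.7426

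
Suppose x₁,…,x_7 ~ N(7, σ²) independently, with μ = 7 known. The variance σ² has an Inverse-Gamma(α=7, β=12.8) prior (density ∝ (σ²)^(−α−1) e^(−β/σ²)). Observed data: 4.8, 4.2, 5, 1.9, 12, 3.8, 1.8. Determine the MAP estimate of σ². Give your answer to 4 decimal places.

Sum of squared deviations about the known mean: SS = (4.8−7)² + (4.2−7)² + (5−7)² + (1.9−7)² + (12−7)² + (3.8−7)² + (1.8−7)² = 104.97.
The Normal likelihood contributes (σ²)^(−n/2) exp(−SS/(2σ²)), so the posterior is Inverse-Gamma(α + n/2, β + SS/2) = Inverse-Gamma(10.5, 65.285).
The mode of Inverse-Gamma(a, b) is b/(a+1) = 65.285/11.5 ≈ 5.6770.

σ̂²_MAP = 5.6770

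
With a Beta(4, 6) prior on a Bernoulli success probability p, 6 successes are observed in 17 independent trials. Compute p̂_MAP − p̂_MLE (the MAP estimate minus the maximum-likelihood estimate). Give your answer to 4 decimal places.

Posterior is Beta(10, 17); MAP = (10−1)/(27−2) = 9/25 ≈ 0.36000.
MLE ignores the prior: p̂_MLE = k/n = 6/17 ≈ 0.35294.
Difference = 9/25 − 6/17 = 3/425 ≈ 0.0071.

MAP − MLE = 0.0071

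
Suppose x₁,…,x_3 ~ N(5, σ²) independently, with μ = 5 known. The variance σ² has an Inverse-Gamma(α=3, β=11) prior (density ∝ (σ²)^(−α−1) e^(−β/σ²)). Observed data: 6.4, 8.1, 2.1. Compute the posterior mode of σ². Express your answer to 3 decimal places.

σ̂²_MAP = 3.816

Sum of squared deviations about the known mean: SS = (6.4−5)² + (8.1−5)² + (2.1−5)² = 19.98.
The Normal likelihood contributes (σ²)^(−n/2) exp(−SS/(2σ²)), so the posterior is Inverse-Gamma(α + n/2, β + SS/2) = Inverse-Gamma(4.5, 20.99).
The mode of Inverse-Gamma(a, b) is b/(a+1) = 20.99/5.5 ≈ 3.816.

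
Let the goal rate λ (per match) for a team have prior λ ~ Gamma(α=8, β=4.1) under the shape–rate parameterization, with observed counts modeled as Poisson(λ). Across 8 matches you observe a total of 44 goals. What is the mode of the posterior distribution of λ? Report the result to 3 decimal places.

Σxᵢ = 44, n = 8.
Posterior ∝ λ^7e^(−4.1λ) · λ^44e^(−8λ) = λ^51e^(−12.1λ), i.e. Gamma(shape=52, rate=12.1).
The mode of a Gamma(a, b) with a ≥ 1 (shape–rate) is (a−1)/b = 51/12.1 ≈ 4.215.

λ̂_MAP = 4.215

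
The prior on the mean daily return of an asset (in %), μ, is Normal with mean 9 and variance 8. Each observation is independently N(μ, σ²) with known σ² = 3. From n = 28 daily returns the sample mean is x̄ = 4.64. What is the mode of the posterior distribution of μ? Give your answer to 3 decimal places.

μ̂_MAP = 4.698

n = 28, x̄ = 4.64.
For a Normal prior and Normal likelihood with known variance, the posterior is Normal; its mode equals its mean, the precision-weighted average.
Prior precision 1/σ₀² = 1/8 = 0.125; data precision n/σ² = 28/3.
μ̂ = (0.125·9 + (28/3)·4.64) / (0.125 + 28/3) = (26659/600)/(227/24) = 26659/5675 ≈ 4.698.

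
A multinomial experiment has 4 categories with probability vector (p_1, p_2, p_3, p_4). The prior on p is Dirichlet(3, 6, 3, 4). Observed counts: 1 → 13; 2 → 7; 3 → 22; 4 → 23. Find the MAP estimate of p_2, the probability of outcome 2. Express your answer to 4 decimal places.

The posterior is Dirichlet(αᵢ + nᵢ) = Dirichlet(16, 13, 25, 27).
For a Dirichlet(a₁,…,a_K) with all aᵢ > 1, the mode has j-th component (aⱼ − 1)/(Σaᵢ − K).
Here Σaᵢ = 81 and K = 4, so p_2 = (13 − 1)/(81 − 4) = 12/77 ≈ 0.1558.

MAP estimate: 0.1558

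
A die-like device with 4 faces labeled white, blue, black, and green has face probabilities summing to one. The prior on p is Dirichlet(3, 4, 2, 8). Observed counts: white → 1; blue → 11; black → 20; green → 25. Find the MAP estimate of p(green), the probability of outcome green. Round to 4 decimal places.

MAP estimate of p(green) = 0.4571

The posterior is Dirichlet(αᵢ + nᵢ) = Dirichlet(4, 15, 22, 33).
For a Dirichlet(a₁,…,a_K) with all aᵢ > 1, the mode has j-th component (aⱼ − 1)/(Σaᵢ − K).
Here Σaᵢ = 74 and K = 4, so p(green) = (33 − 1)/(74 − 4) = 32/70 ≈ 0.4571.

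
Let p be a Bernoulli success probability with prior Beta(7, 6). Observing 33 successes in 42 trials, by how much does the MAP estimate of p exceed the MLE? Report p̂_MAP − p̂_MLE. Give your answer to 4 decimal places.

Posterior is Beta(40, 15); MAP = (40−1)/(55−2) = 39/53 ≈ 0.73585.
MLE ignores the prior: p̂_MLE = k/n = 33/42 ≈ 0.78571.
Difference = 39/53 − 33/42 = -37/742 ≈ -0.0499.

MAP − MLE = -0.0499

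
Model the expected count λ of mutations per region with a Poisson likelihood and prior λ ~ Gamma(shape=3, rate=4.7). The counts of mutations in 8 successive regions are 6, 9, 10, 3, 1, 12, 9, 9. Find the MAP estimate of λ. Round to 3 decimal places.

λ̂_MAP = 4.803

Σxᵢ = 6+9+10+3+1+12+9+9 = 59, with n = 8.
Posterior ∝ λ^2e^(−4.7λ) · λ^59e^(−8λ) = λ^61e^(−12.7λ), i.e. Gamma(shape=62, rate=12.7).
The mode of a Gamma(a, b) with a ≥ 1 (shape–rate) is (a−1)/b = 61/12.7 ≈ 4.803.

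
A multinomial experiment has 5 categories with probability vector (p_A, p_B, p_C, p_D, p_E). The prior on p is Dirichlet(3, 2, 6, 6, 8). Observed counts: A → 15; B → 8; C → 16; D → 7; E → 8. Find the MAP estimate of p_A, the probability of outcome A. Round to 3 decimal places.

MAP estimate of p_A = 0.230

The posterior is Dirichlet(αᵢ + nᵢ) = Dirichlet(18, 10, 22, 13, 16).
For a Dirichlet(a₁,…,a_K) with all aᵢ > 1, the mode has j-th component (aⱼ − 1)/(Σaᵢ − K).
Here Σaᵢ = 79 and K = 5, so p_A = (18 − 1)/(79 − 5) = 17/74 ≈ 0.230.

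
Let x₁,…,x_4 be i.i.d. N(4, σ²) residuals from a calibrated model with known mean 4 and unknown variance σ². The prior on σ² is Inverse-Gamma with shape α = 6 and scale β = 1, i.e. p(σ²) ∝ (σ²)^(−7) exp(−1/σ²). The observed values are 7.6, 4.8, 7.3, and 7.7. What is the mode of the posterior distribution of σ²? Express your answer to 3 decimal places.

Sum of squared deviations about the known mean: SS = (7.6−4)² + (4.8−4)² + (7.3−4)² + (7.7−4)² = 38.18.
The Normal likelihood contributes (σ²)^(−n/2) exp(−SS/(2σ²)), so the posterior is Inverse-Gamma(α + n/2, β + SS/2) = Inverse-Gamma(8, 20.09).
The mode of Inverse-Gamma(a, b) is b/(a+1) = 20.09/9 ≈ 2.232.

σ̂²_MAP = 2.232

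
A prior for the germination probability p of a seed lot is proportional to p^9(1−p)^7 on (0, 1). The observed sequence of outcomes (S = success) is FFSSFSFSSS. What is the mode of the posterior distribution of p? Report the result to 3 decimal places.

The prior density ∝ p^9(1−p)^7 is the kernel of Beta(10, 8).
Data: 6 successes in 10 trials (from the sequence). The binomial likelihood contributes p^6(1−p)^4, so the posterior is Beta(10+6, 8+4) = Beta(16, 12).
For Beta(a, b) with a, b > 1 the mode is (a−1)/(a+b−2) = 15/26 ≈ 0.577.

p̂_MAP = 0.577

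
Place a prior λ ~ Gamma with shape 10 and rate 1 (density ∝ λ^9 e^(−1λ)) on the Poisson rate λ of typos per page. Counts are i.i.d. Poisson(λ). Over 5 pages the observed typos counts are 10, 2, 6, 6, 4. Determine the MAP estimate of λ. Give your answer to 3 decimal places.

Σxᵢ = 10+2+6+6+4 = 28, with n = 5.
Posterior ∝ λ^9e^(−1λ) · λ^28e^(−5λ) = λ^37e^(−6λ), i.e. Gamma(shape=38, rate=6).
The mode of a Gamma(a, b) with a ≥ 1 (shape–rate) is (a−1)/b = 37/6 ≈ 6.167.

λ̂_MAP = 6.167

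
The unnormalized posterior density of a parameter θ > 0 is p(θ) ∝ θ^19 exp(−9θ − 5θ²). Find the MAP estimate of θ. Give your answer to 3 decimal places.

ℓ'(θ) = 19/θ − 9 − 10θ. Setting this to zero and multiplying by θ: 10θ² + 9θ − 19 = 0.
θ = (−9 + √(9² + 4·10·19)) / (2·10) = (−9 + √841) / 20 = (−9 + 29)/20 = 1.
ℓ''(θ) = −19/θ² − 10 < 0, confirming a maximum.

θ̂_MAP = 1.000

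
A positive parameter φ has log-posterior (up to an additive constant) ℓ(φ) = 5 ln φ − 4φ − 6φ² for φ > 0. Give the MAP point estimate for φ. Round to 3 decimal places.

φ̂_MAP = 0.500

ℓ'(φ) = 5/φ − 4 − 12φ. Setting this to zero and multiplying by φ: 12φ² + 4φ − 5 = 0.
φ = (−4 + √(4² + 4·12·5)) / (2·12) = (−4 + √256) / 24 = (−4 + 16)/24 = 1/2.
ℓ''(φ) = −5/φ² − 12 < 0, confirming a maximum.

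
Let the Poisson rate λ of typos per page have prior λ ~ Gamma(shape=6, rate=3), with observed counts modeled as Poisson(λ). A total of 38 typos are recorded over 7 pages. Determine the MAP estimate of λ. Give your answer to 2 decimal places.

Σxᵢ = 38, n = 7.
Posterior ∝ λ^5e^(−3λ) · λ^38e^(−7λ) = λ^43e^(−10λ), i.e. Gamma(shape=44, rate=10).
The mode of a Gamma(a, b) with a ≥ 1 (shape–rate) is (a−1)/b = 43/10 ≈ 4.30.

λ̂_MAP = 4.30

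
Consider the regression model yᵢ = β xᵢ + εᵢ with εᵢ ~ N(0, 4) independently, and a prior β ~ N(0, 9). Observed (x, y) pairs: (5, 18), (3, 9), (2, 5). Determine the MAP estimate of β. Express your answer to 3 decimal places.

log p(β | y) = −Σ(yᵢ − βxᵢ)²/(2·4) − β²/(2·9) + const.
Setting the derivative to zero: Σxᵢ(yᵢ − βxᵢ)/4 − β/9 = 0, so β = Σxᵢyᵢ / (Σxᵢ² + σ²/τ²).
Σxᵢyᵢ = 5·18 + 3·9 + 2·5 = 127; Σxᵢ² = 38; σ²/τ² = 4/9.
β̂_MAP = 127 / (38 + 4/9) = 127/(346/9) = 1143/346 ≈ 3.303.

β̂_MAP = 3.303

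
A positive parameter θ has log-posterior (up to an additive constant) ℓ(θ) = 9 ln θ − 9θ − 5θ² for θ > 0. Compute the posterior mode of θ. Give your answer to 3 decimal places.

ℓ'(θ) = 9/θ − 9 − 10θ. Setting this to zero and multiplying by θ: 10θ² + 9θ − 9 = 0.
θ = (−9 + √(9² + 4·10·9)) / (2·10) = (−9 + √441) / 20 = (−9 + 21)/20 = 3/5.
ℓ''(θ) = −9/θ² − 10 < 0, confirming a maximum.

θ̂_MAP = 0.600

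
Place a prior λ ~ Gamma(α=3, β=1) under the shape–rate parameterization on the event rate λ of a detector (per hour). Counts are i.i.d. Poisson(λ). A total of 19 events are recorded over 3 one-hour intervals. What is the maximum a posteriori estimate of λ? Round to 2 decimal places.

Σxᵢ = 19, n = 3.
Posterior ∝ λ^2e^(−1λ) · λ^19e^(−3λ) = λ^21e^(−4λ), i.e. Gamma(shape=22, rate=4).
The mode of a Gamma(a, b) with a ≥ 1 (shape–rate) is (a−1)/b = 21/4 ≈ 5.25.

λ̂_MAP = 5.25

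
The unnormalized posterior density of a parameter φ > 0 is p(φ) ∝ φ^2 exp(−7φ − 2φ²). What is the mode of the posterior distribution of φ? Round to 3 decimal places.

φ̂_MAP = 0.250

ℓ'(φ) = 2/φ − 7 − 4φ. Setting this to zero and multiplying by φ: 4φ² + 7φ − 2 = 0.
φ = (−7 + √(7² + 4·4·2)) / (2·4) = (−7 + √81) / 8 = (−7 + 9)/8 = 1/4.
ℓ''(φ) = −2/φ² − 4 < 0, confirming a maximum.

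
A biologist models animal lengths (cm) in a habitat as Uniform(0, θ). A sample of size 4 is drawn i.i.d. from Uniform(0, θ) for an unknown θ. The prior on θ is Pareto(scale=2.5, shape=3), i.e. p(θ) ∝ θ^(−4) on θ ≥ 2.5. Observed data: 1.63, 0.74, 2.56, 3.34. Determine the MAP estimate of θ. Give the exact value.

θ̂_MAP = 3.34

The Uniform(0, θ) likelihood is θ^(−n) for θ ≥ max(xᵢ), zero otherwise. Here max(xᵢ) = 3.34.
Posterior ∝ θ^(−4) · θ^(−4) = θ^(−8) on θ ≥ max(2.5, 3.34) = 3.34.
This density is strictly decreasing in θ, so the posterior mode lies at the lower boundary of the support.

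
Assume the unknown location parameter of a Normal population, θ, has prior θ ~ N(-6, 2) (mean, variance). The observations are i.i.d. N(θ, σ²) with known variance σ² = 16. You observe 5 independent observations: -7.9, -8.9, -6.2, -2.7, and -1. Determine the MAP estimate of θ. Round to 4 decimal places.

θ̂_MAP = -5.7462

n = 5; x̄ = ((-7.9) + (-8.9) + (-6.2) + (-2.7) + (-1))/5 = -26.7/5 = -5.34.
For a Normal prior and Normal likelihood with known variance, the posterior is Normal; its mode equals its mean, the precision-weighted average.
Prior precision 1/σ₀² = 1/2 = 0.5; data precision n/σ² = 5/16 = 0.3125.
θ̂ = (0.5·(-6) + 0.3125·(-5.34)) / (0.5 + 0.3125) = (-4.66875)/0.8125 = -747/130 ≈ -5.7462.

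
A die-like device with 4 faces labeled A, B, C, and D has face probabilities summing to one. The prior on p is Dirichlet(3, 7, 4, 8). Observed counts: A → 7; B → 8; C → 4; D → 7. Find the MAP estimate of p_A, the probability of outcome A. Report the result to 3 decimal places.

The posterior is Dirichlet(αᵢ + nᵢ) = Dirichlet(10, 15, 8, 15).
For a Dirichlet(a₁,…,a_K) with all aᵢ > 1, the mode has j-th component (aⱼ − 1)/(Σaᵢ − K).
Here Σaᵢ = 48 and K = 4, so p_A = (10 − 1)/(48 − 4) = 9/44 ≈ 0.205.

MAP estimate of p_A = 0.205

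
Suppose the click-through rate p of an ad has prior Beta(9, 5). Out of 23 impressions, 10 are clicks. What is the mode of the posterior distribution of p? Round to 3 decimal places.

p̂_MAP = 0.514

Prior: Beta(9, 5).
Data: 10 successes in 23 trials. The binomial likelihood contributes p^10(1−p)^13, so the posterior is Beta(9+10, 5+13) = Beta(19, 18).
For Beta(a, b) with a, b > 1 the mode is (a−1)/(a+b−2) = 18/35 ≈ 0.514.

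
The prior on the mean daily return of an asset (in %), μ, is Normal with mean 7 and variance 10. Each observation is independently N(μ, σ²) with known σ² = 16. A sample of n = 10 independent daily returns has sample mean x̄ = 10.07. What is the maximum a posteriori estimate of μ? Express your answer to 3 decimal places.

μ̂_MAP = 9.647

n = 10, x̄ = 10.07.
For a Normal prior and Normal likelihood with known variance, the posterior is Normal; its mode equals its mean, the precision-weighted average.
Prior precision 1/σ₀² = 1/10 = 0.1; data precision n/σ² = 10/16 = 0.625.
μ̂ = (0.1·7 + 0.625·10.07) / (0.1 + 0.625) = 6.99375/0.725 = 1119/116 ≈ 9.647.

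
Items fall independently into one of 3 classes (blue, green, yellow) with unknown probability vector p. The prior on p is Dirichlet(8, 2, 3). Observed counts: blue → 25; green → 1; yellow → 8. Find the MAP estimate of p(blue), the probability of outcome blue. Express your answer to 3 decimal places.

MAP estimate of p(blue) = 0.727

The posterior is Dirichlet(αᵢ + nᵢ) = Dirichlet(33, 3, 11).
For a Dirichlet(a₁,…,a_K) with all aᵢ > 1, the mode has j-th component (aⱼ − 1)/(Σaᵢ − K).
Here Σaᵢ = 47 and K = 3, so p(blue) = (33 − 1)/(47 − 3) = 32/44 ≈ 0.727.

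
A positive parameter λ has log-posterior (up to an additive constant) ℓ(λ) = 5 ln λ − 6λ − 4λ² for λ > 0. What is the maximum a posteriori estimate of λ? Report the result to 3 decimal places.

ℓ'(λ) = 5/λ − 6 − 8λ. Setting this to zero and multiplying by λ: 8λ² + 6λ − 5 = 0.
λ = (−6 + √(6² + 4·8·5)) / (2·8) = (−6 + √196) / 16 = (−6 + 14)/16 = 1/2.
ℓ''(λ) = −5/λ² − 8 < 0, confirming a maximum.

λ̂_MAP = 0.500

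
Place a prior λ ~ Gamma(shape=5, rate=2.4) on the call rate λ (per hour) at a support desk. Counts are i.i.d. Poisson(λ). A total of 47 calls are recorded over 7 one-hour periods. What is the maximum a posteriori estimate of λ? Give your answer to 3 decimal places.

Σxᵢ = 47, n = 7.
Posterior ∝ λ^4e^(−2.4λ) · λ^47e^(−7λ) = λ^51e^(−9.4λ), i.e. Gamma(shape=52, rate=9.4).
The mode of a Gamma(a, b) with a ≥ 1 (shape–rate) is (a−1)/b = 51/9.4 ≈ 5.426.

λ̂_MAP = 5.426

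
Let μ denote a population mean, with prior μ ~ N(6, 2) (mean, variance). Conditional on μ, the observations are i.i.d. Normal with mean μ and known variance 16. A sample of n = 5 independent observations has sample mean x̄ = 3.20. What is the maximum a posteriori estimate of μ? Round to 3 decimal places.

μ̂_MAP = 4.923

n = 5, x̄ = 3.20.
For a Normal prior and Normal likelihood with known variance, the posterior is Normal; its mode equals its mean, the precision-weighted average.
Prior precision 1/σ₀² = 1/2 = 0.5; data precision n/σ² = 5/16 = 0.3125.
μ̂ = (0.5·6 + 0.3125·3.2) / (0.5 + 0.3125) = 4/0.8125 = 64/13 ≈ 4.923.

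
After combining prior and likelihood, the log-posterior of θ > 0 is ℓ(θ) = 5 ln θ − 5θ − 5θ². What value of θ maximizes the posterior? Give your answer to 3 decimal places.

θ̂_MAP = 0.500

ℓ'(θ) = 5/θ − 5 − 10θ. Setting this to zero and multiplying by θ: 10θ² + 5θ − 5 = 0.
θ = (−5 + √(5² + 4·10·5)) / (2·10) = (−5 + √225) / 20 = (−5 + 15)/20 = 1/2.
ℓ''(θ) = −5/θ² − 10 < 0, confirming a maximum.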